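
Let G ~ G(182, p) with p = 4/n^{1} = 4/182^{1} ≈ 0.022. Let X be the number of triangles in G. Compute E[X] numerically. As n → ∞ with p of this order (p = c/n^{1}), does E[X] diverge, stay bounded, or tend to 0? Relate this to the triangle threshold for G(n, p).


Number of potential triangles: C(182, 3) = 988260.
Each occurs with probability p³ ≈ (0.022)³ ≈ 1.06161e-05.
By linearity: E[X] = C(182, 3)·p³ ≈ 988260 · 1.06161e-05 ≈ 10.491.
Here α = 1, so p = 4/n is exactly at the triangle threshold p ~ 1/n. Asymptotically E[X] → c³/6 = 4³/6 = 32/3 ≈ 10.667, a bounded constant. In this regime the triangle count is asymptotically Poisson(c³/6).

E[X] ≈ 10.491; in regime p = Θ(1/n^{1}) E[X] stays bounded (at the triangle threshold p ~ 1/n).


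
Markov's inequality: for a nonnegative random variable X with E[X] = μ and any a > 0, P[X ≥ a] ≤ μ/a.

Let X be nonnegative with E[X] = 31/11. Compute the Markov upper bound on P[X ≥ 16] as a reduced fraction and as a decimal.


μ = E[X] = 31/11, a = 16.
Markov: P[X ≥ 16] ≤ μ/a = (31/11)/16 = 31/176.
Numerically: ≈ 0.176136.
(Since a = 16 > μ = 2.818182, the bound 31/176 is < 1 and informative.)

P[X ≥ 16] ≤ 31/176 ≈ 0.176136.


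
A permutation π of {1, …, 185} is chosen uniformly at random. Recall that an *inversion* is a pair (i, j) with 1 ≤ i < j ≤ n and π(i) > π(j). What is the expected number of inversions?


Write X = Σ X_I over the C(185, 2) = 17020 pairs i < j, with X_I the indicator of one inversion.
There are 17020 indicators.
For each fixed pair i < j, the values π(i) and π(j) are two distinct elements of {1, …, 185} in uniformly random order; by symmetry P[π(i) > π(j)] = 1/2.
By linearity: E[X] = 17020 · (1/2) = C(185, 2) · (1/2) = 17020/2 = 8510 ≈ 8510.000000.

E[X] = 8510 = 8510.000000.


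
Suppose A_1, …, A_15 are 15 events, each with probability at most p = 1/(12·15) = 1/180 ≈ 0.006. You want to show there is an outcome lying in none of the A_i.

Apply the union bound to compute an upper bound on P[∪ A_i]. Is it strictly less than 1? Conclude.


Union bound: P[∪_{i=1}^{15} A_i] ≤ Σ_i P[A_i] ≤ 15·p = 15·(1/180) = 1/12.
Numerically: 1/12 ≈ 0.083.
Is 1/12 < 1? YES.
Since P[∪ A_i] ≤ 1/12 < 1, the complement has P[∩ A_i^c] ≥ 1 − 1/12 = 11/12 > 0, so some outcome avoids every A_i.

15·p = 1/12 ≈ 0.083; existence CERTIFIED by the union bound.


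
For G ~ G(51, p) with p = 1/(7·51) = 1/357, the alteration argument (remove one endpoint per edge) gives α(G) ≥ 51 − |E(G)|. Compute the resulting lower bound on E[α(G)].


E[|E(G)|] = C(51, 2)·p = 1275 · (1/357) = 25/7.
E[α(G)] ≥ n − E[|E(G)|] = 51 − 25/7 = 332/7.
Numerically: ≈ 47.42857.
(This is only a lower bound; the true E[α(G)] may be larger.)

E[α(G)] ≥ 332/7 ≈ 47.42857.


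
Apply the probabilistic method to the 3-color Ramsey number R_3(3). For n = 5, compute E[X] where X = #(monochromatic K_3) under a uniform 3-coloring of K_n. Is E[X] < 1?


E[X] = C(5, 3) · 3^{1 − 3} = 10 · 3^{−2} = 10/9.
As a reduced fraction: E[X] = 10/9 ≈ 1.1111.
Is E[X] < 1? NO.
Since E[X] ≥ 1, the first-moment bound is inconclusive at n = 5; it does NOT by itself certify R_3(3) > 5.

E[X] = 10/9 ≈ 1.1111; E[X] ≥ 1; first-moment method inconclusive here.


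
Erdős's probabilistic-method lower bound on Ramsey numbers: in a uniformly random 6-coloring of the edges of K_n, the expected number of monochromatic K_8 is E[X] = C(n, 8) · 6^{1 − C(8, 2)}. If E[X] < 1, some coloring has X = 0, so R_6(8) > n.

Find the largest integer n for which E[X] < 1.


We need C(n, 8) · 6^{1 − 28} < 1, i.e. C(n, 8) < 6^{28 − 1} = 1023490369077469249536.
Check values of n near the boundary:
  n = 1591: C(1591, 8) = 1000427749141189953870; 1000427749141189953870 < 1023490369077469249536? YES
  n = 1592: C(1592, 8) = 1005480414540892933435; 1005480414540892933435 < 1023490369077469249536? YES
  n = 1593: C(1593, 8) = 1010555394551193970323; 1010555394551193970323 < 1023490369077469249536? YES
  n = 1594: C(1594, 8) = 1015652773590544255167; 1015652773590544255167 < 1023490369077469249536? YES
  n = 1595: C(1595, 8) = 1020772636343363633895; 1020772636343363633895 < 1023490369077469249536? YES
  n = 1596: C(1596, 8) = 1025915067760710553965; 1025915067760710553965 < 1023490369077469249536? NO
  n = 1597: C(1597, 8) = 1031080153060953275445; 1031080153060953275445 < 1023490369077469249536? NO
  n = 1598: C(1598, 8) = 1036267977730442348529; 1036267977730442348529 < 1023490369077469249536? NO
The largest n with C(n, 8) < 1023490369077469249536 is n = 1595 (where E[X] = 113419181815929292655/113721152119718805504 ≈ 0.997345). Hence R_6(8) > 1595, i.e. R_6(8) ≥ 1596.

Largest n = 1595; hence R_6(8) > 1595.


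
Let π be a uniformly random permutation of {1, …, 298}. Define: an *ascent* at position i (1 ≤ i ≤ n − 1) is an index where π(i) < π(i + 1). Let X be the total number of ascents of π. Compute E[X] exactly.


Write X = Σ X_I over i = 1, …, 297, with X_I the indicator of one ascent.
There are 297 indicators.
For each fixed i, the pair (π(i), π(i+1)) is a uniformly random ordered pair of distinct values from {1, …, 298}; by symmetry P[π(i) < π(i+1)] = 1/2.
By linearity: E[X] = 297 · (1/2) = (298 − 1) · (1/2) = 297/2 ≈ 148.500.

E[X] = 297/2 = 148.500.


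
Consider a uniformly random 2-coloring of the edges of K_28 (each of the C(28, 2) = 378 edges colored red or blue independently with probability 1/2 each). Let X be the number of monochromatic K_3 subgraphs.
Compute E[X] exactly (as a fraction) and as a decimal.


Let X = Σ_S X_S over the C(28, 3) = 3276 subsets S of size 3, where X_S = 1 if the K_3 on S is monochromatic.
For a fixed S, the K_3 on S has C(3, 2) = 3 edges. P[all 3 edges red] = (1/2)^3, and likewise for blue, so P[monochromatic] = 2·(1/2)^3 = 2^{1 − 3} = 1/4.
Summing: E[X] = C(28, 3) · 2^{1 − 3} = 3276 · 1/4 = 819.
Numerically: E[X] ≈ 819.000000.

E[X] = C(28,3)·2^(1−C(3,2)) = 819 ≈ 819.000000.


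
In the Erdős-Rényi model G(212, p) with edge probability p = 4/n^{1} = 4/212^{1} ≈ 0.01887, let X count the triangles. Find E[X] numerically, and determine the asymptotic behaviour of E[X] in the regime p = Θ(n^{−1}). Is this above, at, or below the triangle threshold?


Number of potential triangles: C(212, 3) = 1565620.
Each occurs with probability p³ ≈ (0.01887)³ ≈ 6.716954e-06.
By linearity: E[X] = C(212, 3)·p³ ≈ 1565620 · 6.716954e-06 ≈ 10.5162.
Here α = 1, so p = 4/n is exactly at the triangle threshold p ~ 1/n. Asymptotically E[X] → c³/6 = 4³/6 = 32/3 ≈ 10.6667, a bounded constant. In this regime the triangle count is asymptotically Poisson(c³/6).

E[X] ≈ 10.5162; in regime p = Θ(1/n^{1}) E[X] stays bounded (at the triangle threshold p ~ 1/n).


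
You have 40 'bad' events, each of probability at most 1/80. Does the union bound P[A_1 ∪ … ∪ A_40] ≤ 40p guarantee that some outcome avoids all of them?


Union bound: P[∪_{i=1}^{40} A_i] ≤ Σ_i P[A_i] ≤ 40·p = 40·(1/80) = 1/2.
Numerically: 1/2 ≈ 0.500.
Is 1/2 < 1? YES.
Since P[∪ A_i] ≤ 1/2 < 1, the complement has P[∩ A_i^c] ≥ 1 − 1/2 = 1/2 > 0, so some outcome avoids every A_i.

40·p = 1/2 ≈ 0.500; existence CERTIFIED by the union bound.


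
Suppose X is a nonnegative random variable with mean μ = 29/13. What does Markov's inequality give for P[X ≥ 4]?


μ = E[X] = 29/13, a = 4.
Markov: P[X ≥ 4] ≤ μ/a = (29/13)/4 = 29/52.
Numerically: ≈ 0.55769.
(Since a = 4 > μ = 2.23077, the bound 29/52 is < 1 and informative.)

P[X ≥ 4] ≤ 29/52 ≈ 0.55769.


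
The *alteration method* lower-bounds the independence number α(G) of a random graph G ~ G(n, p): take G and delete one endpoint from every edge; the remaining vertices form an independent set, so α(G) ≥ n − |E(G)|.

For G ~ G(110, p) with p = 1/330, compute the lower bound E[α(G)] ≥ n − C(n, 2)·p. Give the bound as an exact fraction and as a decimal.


E[|E(G)|] = C(110, 2)·p = 5995 · (1/330) = 109/6.
E[α(G)] ≥ n − E[|E(G)|] = 110 − 109/6 = 551/6.
Numerically: ≈ 91.8333.
(This is only a lower bound; the true E[α(G)] may be larger.)

E[α(G)] ≥ 551/6 ≈ 91.8333.


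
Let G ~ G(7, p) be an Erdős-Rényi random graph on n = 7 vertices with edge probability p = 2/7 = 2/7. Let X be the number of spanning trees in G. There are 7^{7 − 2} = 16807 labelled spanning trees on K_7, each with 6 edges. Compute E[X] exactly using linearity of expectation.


K_7 has 7^{7 − 2} = 16807 labelled spanning trees.
For each such spanning tree H, let X_H = 1 if all 6 edges of H are present in G. Then P[X_H = 1] = p^{6} = (2/7)^{6} = 64/117649.
Summing the indicators: E[X] = Σ_H E[X_H] = 16807 · p^{6} = 16807 · 64/117649 = 64/7.
Numerically: E[X] ≈ 9.14286.

E[X] = 16807 · (2/7)^{6} = 64/7 ≈ 9.14286.


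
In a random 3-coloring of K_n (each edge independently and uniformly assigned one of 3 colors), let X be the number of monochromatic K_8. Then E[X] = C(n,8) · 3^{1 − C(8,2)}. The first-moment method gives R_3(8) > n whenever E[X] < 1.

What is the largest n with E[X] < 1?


We need C(n, 8) · 3^{1 − 28} < 1, i.e. C(n, 8) < 3^{28 − 1} = 7625597484987.
Check values of n near the boundary:
  n = 155: C(155, 8) = 6876747915675; 6876747915675 < 7625597484987? YES
  n = 156: C(156, 8) = 7248464019225; 7248464019225 < 7625597484987? YES
  n = 157: C(157, 8) = 7637643295425; 7637643295425 < 7625597484987? NO
The largest n with C(n, 8) < 7625597484987 is n = 156 (where E[X] = 805384891025/847288609443 ≈ 0.950544). Hence R_3(8) > 156, i.e. R_3(8) ≥ 157.

Largest n = 156; hence R_3(8) > 156.


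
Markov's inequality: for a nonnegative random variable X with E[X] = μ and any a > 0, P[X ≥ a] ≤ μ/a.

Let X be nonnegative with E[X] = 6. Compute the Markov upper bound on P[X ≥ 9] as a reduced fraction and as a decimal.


μ = E[X] = 6, a = 9.
Markov: P[X ≥ 9] ≤ μ/a = (6)/9 = 2/3.
Numerically: ≈ 0.66667.
(Since a = 9 > μ = 6.00000, the bound 2/3 is < 1 and informative.)

P[X ≥ 9] ≤ 2/3 ≈ 0.66667.


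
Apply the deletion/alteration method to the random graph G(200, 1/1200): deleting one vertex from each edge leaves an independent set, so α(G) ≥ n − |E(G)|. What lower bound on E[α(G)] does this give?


E[|E(G)|] = C(200, 2)·p = 19900 · (1/1200) = 199/12.
E[α(G)] ≥ n − E[|E(G)|] = 200 − 199/12 = 2201/12.
Numerically: ≈ 183.417.
(This is only a lower bound; the true E[α(G)] may be larger.)

E[α(G)] ≥ 2201/12 ≈ 183.417.


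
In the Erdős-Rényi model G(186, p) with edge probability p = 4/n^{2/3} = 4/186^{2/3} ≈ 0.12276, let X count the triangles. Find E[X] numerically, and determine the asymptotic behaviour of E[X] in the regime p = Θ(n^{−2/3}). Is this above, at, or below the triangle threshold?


Number of potential triangles: C(186, 3) = 1055240.
Each occurs with probability p³ ≈ (0.12276)³ ≈ 1.8499248e-03.
By linearity: E[X] = C(186, 3)·p³ ≈ 1055240 · 1.8499248e-03 ≈ 1952.11470.
Since α = 2/3 < 1, p = c/n^{2/3} ≫ 1/n is above the triangle threshold p ~ 1/n. Asymptotically E[X] ~ (c³/6)·n^{3(1−α)} = (4³/6)·n^{1} → ∞; triangles are abundant w.h.p.

E[X] ≈ 1952.11470; in regime p = Θ(1/n^{2/3}) E[X] diverges (above the triangle threshold p ~ 1/n).


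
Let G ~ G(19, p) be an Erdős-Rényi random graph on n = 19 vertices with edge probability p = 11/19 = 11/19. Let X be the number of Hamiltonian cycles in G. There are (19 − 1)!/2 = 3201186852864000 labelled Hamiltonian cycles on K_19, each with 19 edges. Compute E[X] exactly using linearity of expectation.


K_19 has (19 − 1)!/2 = 3201186852864000 labelled Hamiltonian cycles.
For each such Hamiltonian cycle H, let X_H = 1 if all 19 edges of H are present in G. Then P[X_H = 1] = p^{19} = (11/19)^{19} = 61159090448414546291/1978419655660313589123979.
By linearity of expectation: E[X] = Σ_H E[X_H] = 3201186852864000 · p^{19} = 3201186852864000 · 61159090448414546291/1978419655660313589123979 = 195781676276584883979724733927424000/1978419655660313589123979.
Numerically: E[X] ≈ 9.9e+10.

E[X] = 3201186852864000 · (11/19)^{19} = 195781676276584883979724733927424000/1978419655660313589123979 ≈ 9.9e+10.


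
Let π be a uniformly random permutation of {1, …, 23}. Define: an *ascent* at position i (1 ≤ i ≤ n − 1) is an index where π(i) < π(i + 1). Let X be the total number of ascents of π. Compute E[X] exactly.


Write X = Σ X_I over i = 1, …, 22, with X_I the indicator of one ascent.
There are 22 indicators.
For each fixed i, the pair (π(i), π(i+1)) is a uniformly random ordered pair of distinct values from {1, …, 23}; by symmetry P[π(i) < π(i+1)] = 1/2.
By linearity: E[X] = 22 · (1/2) = (23 − 1) · (1/2) = 11 ≈ 11.00000.

E[X] = 11 = 11.00000.


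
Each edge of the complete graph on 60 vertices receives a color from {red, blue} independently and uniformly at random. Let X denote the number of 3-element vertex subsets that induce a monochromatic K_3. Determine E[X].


Let X = Σ_S X_S over the C(60, 3) = 34220 subsets S of size 3, where X_S = 1 if the K_3 on S is monochromatic.
For a fixed S, the K_3 on S has C(3, 2) = 3 edges. P[all 3 edges red] = (1/2)^3, and likewise for blue, so P[monochromatic] = 2·(1/2)^3 = 2^{1 − 3} = 1/4.
Summing: E[X] = C(60, 3) · 2^{1 − 3} = 34220 · 1/4 = 8555.
Numerically: E[X] ≈ 8555.0000.

E[X] = C(60,3)·2^(1−C(3,2)) = 8555 ≈ 8555.0000.


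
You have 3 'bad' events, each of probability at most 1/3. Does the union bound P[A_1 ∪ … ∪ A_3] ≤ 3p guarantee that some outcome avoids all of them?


Union bound: P[∪_{i=1}^{3} A_i] ≤ Σ_i P[A_i] ≤ 3·p = 3·(1/3) = 1.
Numerically: 1 ≈ 1.00000.
Is 1 < 1? NO.
Since the bound 1 is ≥ 1, the union bound is uninformative here; it does NOT by itself certify existence.

3·p = 1 ≈ 1.00000; existence NOT certified by the union bound.


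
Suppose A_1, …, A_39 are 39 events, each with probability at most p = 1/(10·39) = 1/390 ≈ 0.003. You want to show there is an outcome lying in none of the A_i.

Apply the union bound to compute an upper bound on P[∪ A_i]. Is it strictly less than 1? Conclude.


Union bound: P[∪_{i=1}^{39} A_i] ≤ Σ_i P[A_i] ≤ 39·p = 39·(1/390) = 1/10.
Numerically: 1/10 ≈ 0.100.
Is 1/10 < 1? YES.
Since P[∪ A_i] ≤ 1/10 < 1, the complement has P[∩ A_i^c] ≥ 1 − 1/10 = 9/10 > 0, so some outcome avoids every A_i.

39·p = 1/10 ≈ 0.100; existence CERTIFIED by the union bound.


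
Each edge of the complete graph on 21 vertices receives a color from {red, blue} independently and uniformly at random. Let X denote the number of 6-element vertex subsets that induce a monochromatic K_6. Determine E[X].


Let X = Σ_S X_S over the C(21, 6) = 54264 subsets S of size 6, where X_S = 1 if the K_6 on S is monochromatic.
For a fixed S, the K_6 on S has C(6, 2) = 15 edges. P[all 15 edges red] = (1/2)^15, and likewise for blue, so P[monochromatic] = 2·(1/2)^15 = 2^{1 − 15} = 1/16384.
By linearity of expectation: E[X] = C(21, 6) · 2^{1 − 15} = 54264 · 1/16384 = 6783/2048.
Numerically: E[X] ≈ 3.312012.

E[X] = C(21,6)·2^(1−C(6,2)) = 6783/2048 ≈ 3.312012.


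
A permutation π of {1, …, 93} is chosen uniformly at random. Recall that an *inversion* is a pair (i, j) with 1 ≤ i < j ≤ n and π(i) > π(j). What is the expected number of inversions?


Write X = Σ X_I over the C(93, 2) = 4278 pairs i < j, with X_I the indicator of one inversion.
There are 4278 indicators.
For each fixed pair i < j, the values π(i) and π(j) are two distinct elements of {1, …, 93} in uniformly random order; by symmetry P[π(i) > π(j)] = 1/2.
By linearity: E[X] = 4278 · (1/2) = C(93, 2) · (1/2) = 4278/2 = 2139 ≈ 2139.000.

E[X] = 2139 = 2139.000.


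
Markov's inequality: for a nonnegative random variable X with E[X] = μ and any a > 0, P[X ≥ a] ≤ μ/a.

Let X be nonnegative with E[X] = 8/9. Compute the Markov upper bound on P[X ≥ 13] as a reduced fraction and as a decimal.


μ = E[X] = 8/9, a = 13.
Markov: P[X ≥ 13] ≤ μ/a = (8/9)/13 = 8/117.
Numerically: ≈ 0.0684.
(Since a = 13 > μ = 0.8889, the bound 8/117 is < 1 and informative.)

P[X ≥ 13] ≤ 8/117 ≈ 0.0684.


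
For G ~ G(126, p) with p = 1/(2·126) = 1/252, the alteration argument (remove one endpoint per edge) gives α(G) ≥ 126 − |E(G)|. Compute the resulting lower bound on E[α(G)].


E[|E(G)|] = C(126, 2)·p = 7875 · (1/252) = 125/4.
E[α(G)] ≥ n − E[|E(G)|] = 126 − 125/4 = 379/4.
Numerically: ≈ 94.7500.
(This is only a lower bound; the true E[α(G)] may be larger.)

E[α(G)] ≥ 379/4 ≈ 94.7500.


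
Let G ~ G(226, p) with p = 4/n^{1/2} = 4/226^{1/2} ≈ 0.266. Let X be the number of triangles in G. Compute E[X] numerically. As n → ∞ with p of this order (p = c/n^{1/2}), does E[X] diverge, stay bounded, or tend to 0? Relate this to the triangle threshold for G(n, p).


Number of potential triangles: C(226, 3) = 1898400.
Each occurs with probability p³ ≈ (0.266)³ ≈ 1.88372e-02.
By linearity: E[X] = C(226, 3)·p³ ≈ 1898400 · 1.88372e-02 ≈ 35760.620.
Since α = 1/2 < 1, p = c/n^{1/2} ≫ 1/n is above the triangle threshold p ~ 1/n. Asymptotically E[X] ~ (c³/6)·n^{3(1−α)} = (4³/6)·n^{1.5} → ∞; triangles are abundant w.h.p.

E[X] ≈ 35760.620; in regime p = Θ(1/n^{1/2}) E[X] diverges (above the triangle threshold p ~ 1/n).


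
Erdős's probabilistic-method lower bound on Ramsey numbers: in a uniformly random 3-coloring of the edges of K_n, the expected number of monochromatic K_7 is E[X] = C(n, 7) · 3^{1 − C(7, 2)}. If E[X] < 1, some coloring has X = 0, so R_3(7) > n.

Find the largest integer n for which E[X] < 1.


We need C(n, 7) · 3^{1 − 21} < 1, i.e. C(n, 7) < 3^{21 − 1} = 3486784401.
Check values of n near the boundary:
  n = 77: C(77, 7) = 2404808340; 2404808340 < 3486784401? YES
  n = 78: C(78, 7) = 2641902120; 2641902120 < 3486784401? YES
  n = 79: C(79, 7) = 2898753715; 2898753715 < 3486784401? YES
  n = 80: C(80, 7) = 3176716400; 3176716400 < 3486784401? YES
  n = 81: C(81, 7) = 3477216600; 3477216600 < 3486784401? YES
  n = 82: C(82, 7) = 3801756816; 3801756816 < 3486784401? NO
The largest n with C(n, 7) < 3486784401 is n = 81 (where E[X] = 42928600/43046721 ≈ 0.997256). Hence R_3(7) > 81, i.e. R_3(7) ≥ 82.

Largest n = 81; hence R_3(7) > 81.


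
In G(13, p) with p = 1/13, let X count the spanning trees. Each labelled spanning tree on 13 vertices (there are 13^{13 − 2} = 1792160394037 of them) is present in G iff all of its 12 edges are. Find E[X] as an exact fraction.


K_13 has 13^{13 − 2} = 1792160394037 labelled spanning trees.
For each such spanning tree H, let X_H = 1 if all 12 edges of H are present in G. Then P[X_H = 1] = p^{12} = (1/13)^{12} = 1/23298085122481.
Summing the indicators: E[X] = Σ_H E[X_H] = 1792160394037 · p^{12} = 1792160394037 · 1/23298085122481 = 1/13.
Numerically: E[X] ≈ 0.0769231.

E[X] = 1792160394037 · (1/13)^{12} = 1/13 ≈ 0.0769231.


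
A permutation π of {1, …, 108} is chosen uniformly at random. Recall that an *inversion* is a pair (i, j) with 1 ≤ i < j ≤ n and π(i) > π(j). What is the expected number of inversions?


Write X = Σ X_I over the C(108, 2) = 5778 pairs i < j, with X_I the indicator of one inversion.
There are 5778 indicators.
For each fixed pair i < j, the values π(i) and π(j) are two distinct elements of {1, …, 108} in uniformly random order; by symmetry P[π(i) > π(j)] = 1/2.
By linearity: E[X] = 5778 · (1/2) = C(108, 2) · (1/2) = 5778/2 = 2889 ≈ 2889.0000.

E[X] = 2889 = 2889.0000.


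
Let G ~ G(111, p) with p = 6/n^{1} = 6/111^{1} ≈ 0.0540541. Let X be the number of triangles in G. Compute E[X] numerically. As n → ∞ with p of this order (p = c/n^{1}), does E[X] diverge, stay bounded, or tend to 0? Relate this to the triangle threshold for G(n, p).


Number of potential triangles: C(111, 3) = 221815.
Each occurs with probability p³ ≈ (0.0540541)³ ≈ 1.57937338e-04.
By linearity: E[X] = C(111, 3)·p³ ≈ 221815 · 1.57937338e-04 ≈ 35.032871.
Here α = 1, so p = 6/n is exactly at the triangle threshold p ~ 1/n. Asymptotically E[X] → c³/6 = 6³/6 = 36 ≈ 36.000000, a bounded constant. In this regime the triangle count is asymptotically Poisson(c³/6).

E[X] ≈ 35.032871; in regime p = Θ(1/n^{1}) E[X] stays bounded (at the triangle threshold p ~ 1/n).


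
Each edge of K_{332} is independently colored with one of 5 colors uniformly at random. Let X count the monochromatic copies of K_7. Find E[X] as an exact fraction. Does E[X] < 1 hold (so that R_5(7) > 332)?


E[X] = C(332, 7) · 5^{1 − 21} = 82772214646616 · 5^{−20} = 82772214646616/95367431640625.
As a reduced fraction: E[X] = 82772214646616/95367431640625 ≈ 0.868.
Is E[X] < 1? YES.
Since E[X] < 1, there exists a 5-coloring of K_{332} with no monochromatic K_7; hence R_5(7) > 332.

E[X] = 82772214646616/95367431640625 ≈ 0.868; E[X] < 1, so R_5(7) > 332.


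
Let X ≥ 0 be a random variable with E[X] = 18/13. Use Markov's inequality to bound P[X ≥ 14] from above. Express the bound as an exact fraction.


μ = E[X] = 18/13, a = 14.
Markov: P[X ≥ 14] ≤ μ/a = (18/13)/14 = 9/91.
Numerically: ≈ 0.09890.
(Since a = 14 > μ = 1.38462, the bound 9/91 is < 1 and informative.)

P[X ≥ 14] ≤ 9/91 ≈ 0.09890.


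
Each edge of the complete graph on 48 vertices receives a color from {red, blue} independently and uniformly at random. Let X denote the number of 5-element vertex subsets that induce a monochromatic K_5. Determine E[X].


Let X = Σ_S X_S over the C(48, 5) = 1712304 subsets S of size 5, where X_S = 1 if the K_5 on S is monochromatic.
For a fixed S, the K_5 on S has C(5, 2) = 10 edges. P[all 10 edges red] = (1/2)^10, and likewise for blue, so P[monochromatic] = 2·(1/2)^10 = 2^{1 − 10} = 1/512.
By linearity: E[X] = C(48, 5) · 2^{1 − 10} = 1712304 · 1/512 = 107019/32.
Numerically: E[X] ≈ 3344.3438.

E[X] = C(48,5)·2^(1−C(5,2)) = 107019/32 ≈ 3344.3438.


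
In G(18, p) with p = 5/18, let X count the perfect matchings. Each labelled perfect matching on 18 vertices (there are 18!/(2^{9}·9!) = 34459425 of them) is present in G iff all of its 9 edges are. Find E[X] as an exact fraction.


K_18 has 18!/(2^{9}·9!) = 34459425 labelled perfect matchings.
For each such perfect matching H, let X_H = 1 if all 9 edges of H are present in G. Then P[X_H = 1] = p^{9} = (5/18)^{9} = 1953125/198359290368.
Summing the indicators: E[X] = Σ_H E[X_H] = 34459425 · p^{9} = 34459425 · 1953125/198359290368 = 830908203125/2448880128.
Numerically: E[X] ≈ 339.301.

E[X] = 34459425 · (5/18)^{9} = 830908203125/2448880128 ≈ 339.301.


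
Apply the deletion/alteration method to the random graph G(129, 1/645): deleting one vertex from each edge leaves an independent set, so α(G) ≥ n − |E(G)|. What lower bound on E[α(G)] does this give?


E[|E(G)|] = C(129, 2)·p = 8256 · (1/645) = 64/5.
E[α(G)] ≥ n − E[|E(G)|] = 129 − 64/5 = 581/5.
Numerically: ≈ 116.2000.
(This is only a lower bound; the true E[α(G)] may be larger.)

E[α(G)] ≥ 581/5 ≈ 116.2000.


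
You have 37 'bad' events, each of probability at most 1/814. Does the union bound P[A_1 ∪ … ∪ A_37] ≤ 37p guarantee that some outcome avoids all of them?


Union bound: P[∪_{i=1}^{37} A_i] ≤ Σ_i P[A_i] ≤ 37·p = 37·(1/814) = 1/22.
Numerically: 1/22 ≈ 0.045455.
Is 1/22 < 1? YES.
Since P[∪ A_i] ≤ 1/22 < 1, the complement has P[∩ A_i^c] ≥ 1 − 1/22 = 21/22 > 0, so some outcome avoids every A_i.

37·p = 1/22 ≈ 0.045455; existence CERTIFIED by the union bound.


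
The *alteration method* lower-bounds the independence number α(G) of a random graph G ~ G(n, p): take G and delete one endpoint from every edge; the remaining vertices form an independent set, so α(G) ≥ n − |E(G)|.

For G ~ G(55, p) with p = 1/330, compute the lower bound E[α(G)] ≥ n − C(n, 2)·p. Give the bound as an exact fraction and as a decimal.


E[|E(G)|] = C(55, 2)·p = 1485 · (1/330) = 9/2.
E[α(G)] ≥ n − E[|E(G)|] = 55 − 9/2 = 101/2.
Numerically: ≈ 50.500.
(This is only a lower bound; the true E[α(G)] may be larger.)

E[α(G)] ≥ 101/2 ≈ 50.500.


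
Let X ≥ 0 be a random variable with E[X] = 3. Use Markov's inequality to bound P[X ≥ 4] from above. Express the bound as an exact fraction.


μ = E[X] = 3, a = 4.
Markov: P[X ≥ 4] ≤ μ/a = (3)/4 = 3/4.
Numerically: ≈ 0.7500.
(Since a = 4 > μ = 3.0000, the bound 3/4 is < 1 and informative.)

P[X ≥ 4] ≤ 3/4 ≈ 0.7500.


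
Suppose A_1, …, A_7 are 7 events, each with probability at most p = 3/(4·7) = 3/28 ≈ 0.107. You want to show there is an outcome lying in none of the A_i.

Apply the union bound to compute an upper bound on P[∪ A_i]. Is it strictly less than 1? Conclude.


Union bound: P[∪_{i=1}^{7} A_i] ≤ Σ_i P[A_i] ≤ 7·p = 7·(3/28) = 3/4.
Numerically: 3/4 ≈ 0.750.
Is 3/4 < 1? YES.
Since P[∪ A_i] ≤ 3/4 < 1, the complement has P[∩ A_i^c] ≥ 1 − 3/4 = 1/4 > 0, so some outcome avoids every A_i.

7·p = 3/4 ≈ 0.750; existence CERTIFIED by the union bound.


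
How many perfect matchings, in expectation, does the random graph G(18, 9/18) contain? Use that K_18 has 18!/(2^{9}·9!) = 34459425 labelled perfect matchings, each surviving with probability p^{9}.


K_18 has 18!/(2^{9}·9!) = 34459425 labelled perfect matchings.
For each such perfect matching H, let X_H = 1 if all 9 edges of H are present in G. Then P[X_H = 1] = p^{9} = (1/2)^{9} = 1/512.
By linearity: E[X] = Σ_H E[X_H] = 34459425 · p^{9} = 34459425 · 1/512 = 34459425/512.
Numerically: E[X] ≈ 67304.

E[X] = 34459425 · (1/2)^{9} = 34459425/512 ≈ 67304.


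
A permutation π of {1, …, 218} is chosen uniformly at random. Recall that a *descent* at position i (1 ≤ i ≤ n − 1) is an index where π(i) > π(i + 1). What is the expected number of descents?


Write X = Σ X_I over i = 1, …, 217, with X_I the indicator of one descent.
There are 217 indicators.
For each fixed i, the pair (π(i), π(i+1)) is a uniformly random ordered pair of distinct values from {1, …, 218}; by symmetry P[π(i) > π(i+1)] = 1/2.
By linearity: E[X] = 217 · (1/2) = (218 − 1) · (1/2) = 217/2 ≈ 108.5000.

E[X] = 217/2 = 108.5000.


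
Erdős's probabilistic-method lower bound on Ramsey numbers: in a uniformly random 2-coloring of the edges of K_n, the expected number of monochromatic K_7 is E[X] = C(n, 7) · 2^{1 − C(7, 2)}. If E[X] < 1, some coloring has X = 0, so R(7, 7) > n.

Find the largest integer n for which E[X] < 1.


We need C(n, 7) · 2^{1 − 21} < 1, i.e. C(n, 7) < 2^{21 − 1} = 1048576.
Check values of n near the boundary:
  n = 21: C(21, 7) = 116280; 116280 < 1048576? YES
  n = 22: C(22, 7) = 170544; 170544 < 1048576? YES
  n = 23: C(23, 7) = 245157; 245157 < 1048576? YES
  n = 24: C(24, 7) = 346104; 346104 < 1048576? YES
  n = 25: C(25, 7) = 480700; 480700 < 1048576? YES
  n = 26: C(26, 7) = 657800; 657800 < 1048576? YES
  n = 27: C(27, 7) = 888030; 888030 < 1048576? YES
  n = 28: C(28, 7) = 1184040; 1184040 < 1048576? NO
  n = 29: C(29, 7) = 1560780; 1560780 < 1048576? NO
  n = 30: C(30, 7) = 2035800; 2035800 < 1048576? NO
The largest n with C(n, 7) < 1048576 is n = 27 (where E[X] = 444015/524288 ≈ 0.8468914). Hence R(7, 7) > 27, i.e. R(7, 7) ≥ 28.

Largest n = 27; hence R(7, 7) > 27.


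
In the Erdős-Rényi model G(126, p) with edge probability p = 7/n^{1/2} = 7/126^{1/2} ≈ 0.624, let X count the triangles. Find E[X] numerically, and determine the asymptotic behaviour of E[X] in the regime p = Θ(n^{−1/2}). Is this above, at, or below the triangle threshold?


Number of potential triangles: C(126, 3) = 325500.
Each occurs with probability p³ ≈ (0.624)³ ≈ 2.42515e-01.
By linearity: E[X] = C(126, 3)·p³ ≈ 325500 · 2.42515e-01 ≈ 78938.577.
Since α = 1/2 < 1, p = c/n^{1/2} ≫ 1/n is above the triangle threshold p ~ 1/n. Asymptotically E[X] ~ (c³/6)·n^{3(1−α)} = (7³/6)·n^{1.5} → ∞; triangles are abundant w.h.p.

E[X] ≈ 78938.577; in regime p = Θ(1/n^{1/2}) E[X] diverges (above the triangle threshold p ~ 1/n).


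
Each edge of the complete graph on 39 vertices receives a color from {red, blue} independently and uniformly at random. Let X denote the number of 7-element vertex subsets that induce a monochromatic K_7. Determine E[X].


Let X = Σ_S X_S over the C(39, 7) = 15380937 subsets S of size 7, where X_S = 1 if the K_7 on S is monochromatic.
For a fixed S, the K_7 on S has C(7, 2) = 21 edges. P[all 21 edges red] = (1/2)^21, and likewise for blue, so P[monochromatic] = 2·(1/2)^21 = 2^{1 − 21} = 1/1048576.
By linearity: E[X] = C(39, 7) · 2^{1 − 21} = 15380937 · 1/1048576 = 15380937/1048576.
Numerically: E[X] ≈ 14.668.

E[X] = C(39,7)·2^(1−C(7,2)) = 15380937/1048576 ≈ 14.668.


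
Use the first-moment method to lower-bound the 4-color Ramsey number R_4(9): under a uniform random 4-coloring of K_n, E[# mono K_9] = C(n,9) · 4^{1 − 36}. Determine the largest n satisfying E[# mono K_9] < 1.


We need C(n, 9) · 4^{1 − 36} < 1, i.e. C(n, 9) < 4^{36 − 1} = 1180591620717411303424.
Check values of n near the boundary:
  n = 911: C(911, 9) = 1144686900492291197405; 1144686900492291197405 < 1180591620717411303424? YES
  n = 912: C(912, 9) = 1156095740032081475120; 1156095740032081475120 < 1180591620717411303424? YES
  n = 913: C(913, 9) = 1167605542753639808390; 1167605542753639808390 < 1180591620717411303424? YES
  n = 914: C(914, 9) = 1179217089587653905932; 1179217089587653905932 < 1180591620717411303424? YES
  n = 915: C(915, 9) = 1190931166636537885130; 1190931166636537885130 < 1180591620717411303424? NO
  n = 916: C(916, 9) = 1202748565202942340440; 1202748565202942340440 < 1180591620717411303424? NO
The largest n with C(n, 9) < 1180591620717411303424 is n = 914 (where E[X] = 294804272396913476483/295147905179352825856 ≈ 0.998836). Hence R_4(9) > 914, i.e. R_4(9) ≥ 915.

Largest n = 914; hence R_4(9) > 914.


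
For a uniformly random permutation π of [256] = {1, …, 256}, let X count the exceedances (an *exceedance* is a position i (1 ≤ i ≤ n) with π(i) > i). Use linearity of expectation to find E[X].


Write X = Σ_{i=1}^{256} X_i, where X_i = 1_{π(i) > i}.
For each fixed i, π(i) is uniform over {1, …, 256} (marginal of a uniform permutation), so P[π(i) > i] = (n − i)/n. Summing: Σ_{i=1}^{256} (n − i)/n = (0 + 1 + … + 255)/256 = 256(256 − 1)/(2·256) = (256 − 1)/2.
Hence E[X] = Σ_{i=1}^{256} (256 − i)/256 = 255/2 ≈ 127.500.

E[X] = 255/2 = 127.500.


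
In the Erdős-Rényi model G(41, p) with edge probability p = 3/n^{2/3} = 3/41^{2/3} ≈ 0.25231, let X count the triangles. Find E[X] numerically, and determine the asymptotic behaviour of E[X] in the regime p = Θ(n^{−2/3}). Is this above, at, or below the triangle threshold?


Number of potential triangles: C(41, 3) = 10660.
Each occurs with probability p³ ≈ (0.25231)³ ≈ 1.6061868e-02.
By linearity: E[X] = C(41, 3)·p³ ≈ 10660 · 1.6061868e-02 ≈ 171.21951.
Since α = 2/3 < 1, p = c/n^{2/3} ≫ 1/n is above the triangle threshold p ~ 1/n. Asymptotically E[X] ~ (c³/6)·n^{3(1−α)} = (3³/6)·n^{1} → ∞; triangles are abundant w.h.p.

E[X] ≈ 171.21951; in regime p = Θ(1/n^{2/3}) E[X] diverges (above the triangle threshold p ~ 1/n).


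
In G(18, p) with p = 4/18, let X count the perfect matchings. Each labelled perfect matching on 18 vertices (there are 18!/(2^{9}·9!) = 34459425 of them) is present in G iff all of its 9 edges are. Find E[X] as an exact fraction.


K_18 has 18!/(2^{9}·9!) = 34459425 labelled perfect matchings.
For each such perfect matching H, let X_H = 1 if all 9 edges of H are present in G. Then P[X_H = 1] = p^{9} = (2/9)^{9} = 512/387420489.
By linearity: E[X] = Σ_H E[X_H] = 34459425 · p^{9} = 34459425 · 512/387420489 = 217817600/4782969.
Numerically: E[X] ≈ 45.5402.

E[X] = 34459425 · (2/9)^{9} = 217817600/4782969 ≈ 45.5402.


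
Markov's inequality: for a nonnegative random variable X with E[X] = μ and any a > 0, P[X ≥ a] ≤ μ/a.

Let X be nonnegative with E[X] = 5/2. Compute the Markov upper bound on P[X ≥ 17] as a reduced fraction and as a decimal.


μ = E[X] = 5/2, a = 17.
Markov: P[X ≥ 17] ≤ μ/a = (5/2)/17 = 5/34.
Numerically: ≈ 0.1471.
(Since a = 17 > μ = 2.5000, the bound 5/34 is < 1 and informative.)

P[X ≥ 17] ≤ 5/34 ≈ 0.1471.


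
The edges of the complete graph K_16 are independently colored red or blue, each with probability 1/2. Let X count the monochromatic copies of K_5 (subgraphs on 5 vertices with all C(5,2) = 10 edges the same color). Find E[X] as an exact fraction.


Let X = Σ_S X_S over the C(16, 5) = 4368 subsets S of size 5, where X_S = 1 if the K_5 on S is monochromatic.
For a fixed S, the K_5 on S has C(5, 2) = 10 edges. P[all 10 edges red] = (1/2)^10, and likewise for blue, so P[monochromatic] = 2·(1/2)^10 = 2^{1 − 10} = 1/512.
Summing: E[X] = C(16, 5) · 2^{1 − 10} = 4368 · 1/512 = 273/32.
Numerically: E[X] ≈ 8.531.

E[X] = C(16,5)·2^(1−C(5,2)) = 273/32 ≈ 8.531.


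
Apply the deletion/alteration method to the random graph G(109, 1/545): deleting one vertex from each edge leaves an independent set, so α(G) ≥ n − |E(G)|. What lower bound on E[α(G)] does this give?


E[|E(G)|] = C(109, 2)·p = 5886 · (1/545) = 54/5.
E[α(G)] ≥ n − E[|E(G)|] = 109 − 54/5 = 491/5.
Numerically: ≈ 98.200.
(This is only a lower bound; the true E[α(G)] may be larger.)

E[α(G)] ≥ 491/5 ≈ 98.200.


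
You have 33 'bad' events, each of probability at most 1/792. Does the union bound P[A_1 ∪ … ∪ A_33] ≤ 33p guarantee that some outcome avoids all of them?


Union bound: P[∪_{i=1}^{33} A_i] ≤ Σ_i P[A_i] ≤ 33·p = 33·(1/792) = 1/24.
Numerically: 1/24 ≈ 0.041667.
Is 1/24 < 1? YES.
Since P[∪ A_i] ≤ 1/24 < 1, the complement has P[∩ A_i^c] ≥ 1 − 1/24 = 23/24 > 0, so some outcome avoids every A_i.

33·p = 1/24 ≈ 0.041667; existence CERTIFIED by the union bound.


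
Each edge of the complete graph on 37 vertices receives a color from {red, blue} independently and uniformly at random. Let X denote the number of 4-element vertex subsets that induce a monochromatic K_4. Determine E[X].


Let X = Σ_S X_S over the C(37, 4) = 66045 subsets S of size 4, where X_S = 1 if the K_4 on S is monochromatic.
For a fixed S, the K_4 on S has C(4, 2) = 6 edges. P[all 6 edges red] = (1/2)^6, and likewise for blue, so P[monochromatic] = 2·(1/2)^6 = 2^{1 − 6} = 1/32.
Summing: E[X] = C(37, 4) · 2^{1 − 6} = 66045 · 1/32 = 66045/32.
Numerically: E[X] ≈ 2063.906250.

E[X] = C(37,4)·2^(1−C(4,2)) = 66045/32 ≈ 2063.906250.


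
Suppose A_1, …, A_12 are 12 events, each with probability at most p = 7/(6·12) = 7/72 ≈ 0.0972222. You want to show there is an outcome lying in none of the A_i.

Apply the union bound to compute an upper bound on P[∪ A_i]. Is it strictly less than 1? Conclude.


Union bound: P[∪_{i=1}^{12} A_i] ≤ Σ_i P[A_i] ≤ 12·p = 12·(7/72) = 7/6.
Numerically: 7/6 ≈ 1.1666667.
Is 7/6 < 1? NO.
Since the bound 7/6 is ≥ 1, the union bound is uninformative here; it does NOT by itself certify existence.

12·p = 7/6 ≈ 1.1666667; existence NOT certified by the union bound.


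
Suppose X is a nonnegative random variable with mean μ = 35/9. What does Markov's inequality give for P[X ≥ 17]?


μ = E[X] = 35/9, a = 17.
Markov: P[X ≥ 17] ≤ μ/a = (35/9)/17 = 35/153.
Numerically: ≈ 0.229.
(Since a = 17 > μ = 3.889, the bound 35/153 is < 1 and informative.)

P[X ≥ 17] ≤ 35/153 ≈ 0.229.


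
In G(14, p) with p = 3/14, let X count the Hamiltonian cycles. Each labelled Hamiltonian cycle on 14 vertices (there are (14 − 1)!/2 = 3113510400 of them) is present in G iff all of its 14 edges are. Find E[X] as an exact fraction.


K_14 has (14 − 1)!/2 = 3113510400 labelled Hamiltonian cycles.
For each such Hamiltonian cycle H, let X_H = 1 if all 14 edges of H are present in G. Then P[X_H = 1] = p^{14} = (3/14)^{14} = 4782969/11112006825558016.
By linearity of expectation: E[X] = Σ_H E[X_H] = 3113510400 · p^{14} = 3113510400 · 4782969/11112006825558016 = 4155084744525/3100448333024.
Numerically: E[X] ≈ 1.34016.

E[X] = 3113510400 · (3/14)^{14} = 4155084744525/3100448333024 ≈ 1.34016.


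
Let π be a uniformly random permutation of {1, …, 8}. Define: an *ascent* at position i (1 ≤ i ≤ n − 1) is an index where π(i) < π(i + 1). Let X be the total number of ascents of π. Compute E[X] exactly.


Write X = Σ X_I over i = 1, …, 7, with X_I the indicator of one ascent.
There are 7 indicators.
For each fixed i, the pair (π(i), π(i+1)) is a uniformly random ordered pair of distinct values from {1, …, 8}; by symmetry P[π(i) < π(i+1)] = 1/2.
By linearity: E[X] = 7 · (1/2) = (8 − 1) · (1/2) = 7/2 ≈ 3.5000.

E[X] = 7/2 = 3.5000.


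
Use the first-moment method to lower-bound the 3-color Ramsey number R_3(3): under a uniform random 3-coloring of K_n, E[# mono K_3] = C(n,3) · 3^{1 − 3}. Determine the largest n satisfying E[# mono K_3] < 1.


We need C(n, 3) · 3^{1 − 3} < 1, i.e. C(n, 3) < 3^{3 − 1} = 9.
Check values of n near the boundary:
  n = 3: C(3, 3) = 1; 1 < 9? YES
  n = 4: C(4, 3) = 4; 4 < 9? YES
  n = 5: C(5, 3) = 10; 10 < 9? NO
  n = 6: C(6, 3) = 20; 20 < 9? NO
  n = 7: C(7, 3) = 35; 35 < 9? NO
The largest n with C(n, 3) < 9 is n = 4 (where E[X] = 4/9 ≈ 0.4444). Hence R_3(3) > 4, i.e. R_3(3) ≥ 5.

Largest n = 4; hence R_3(3) > 4.


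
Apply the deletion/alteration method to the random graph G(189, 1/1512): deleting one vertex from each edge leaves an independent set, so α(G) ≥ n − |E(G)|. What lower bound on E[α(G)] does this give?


E[|E(G)|] = C(189, 2)·p = 17766 · (1/1512) = 47/4.
E[α(G)] ≥ n − E[|E(G)|] = 189 − 47/4 = 709/4.
Numerically: ≈ 177.2500.
(This is only a lower bound; the true E[α(G)] may be larger.)

E[α(G)] ≥ 709/4 ≈ 177.2500.


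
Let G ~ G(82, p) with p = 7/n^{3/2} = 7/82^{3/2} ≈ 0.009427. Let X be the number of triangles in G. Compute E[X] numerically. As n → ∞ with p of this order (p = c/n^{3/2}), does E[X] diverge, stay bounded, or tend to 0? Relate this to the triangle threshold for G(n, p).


Number of potential triangles: C(82, 3) = 88560.
Each occurs with probability p³ ≈ (0.009427)³ ≈ 8.377835e-07.
By linearity: E[X] = C(82, 3)·p³ ≈ 88560 · 8.377835e-07 ≈ 0.0742.
Since α = 3/2 > 1, p = c/n^{3/2} = o(1/n) is below the triangle threshold p ~ 1/n. Asymptotically E[X] ~ (c³/6)·n^{3(1−α)} = (7³/6)·n^{-1.5} → 0, so by Markov's inequality G has no triangles w.h.p.

E[X] ≈ 0.0742; in regime p = Θ(1/n^{3/2}) E[X] tends to 0 (below the triangle threshold p ~ 1/n).


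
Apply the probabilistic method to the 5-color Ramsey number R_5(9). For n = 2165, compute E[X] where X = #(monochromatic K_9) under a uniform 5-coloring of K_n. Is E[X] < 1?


E[X] = C(2165, 9) · 5^{1 − 36} = 2832220612024886803272630 · 5^{−35} = 2832220612024886803272630/2910383045673370361328125.
As a reduced fraction: E[X] = 566444122404977360654526/582076609134674072265625 ≈ 0.9731.
Is E[X] < 1? YES.
Since E[X] < 1, there exists a 5-coloring of K_{2165} with no monochromatic K_9; hence R_5(9) > 2165.

E[X] = 566444122404977360654526/582076609134674072265625 ≈ 0.9731; E[X] < 1, so R_5(9) > 2165.


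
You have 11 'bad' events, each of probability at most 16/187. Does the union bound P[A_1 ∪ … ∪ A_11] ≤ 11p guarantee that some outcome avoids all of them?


Union bound: P[∪_{i=1}^{11} A_i] ≤ Σ_i P[A_i] ≤ 11·p = 11·(16/187) = 16/17.
Numerically: 16/17 ≈ 0.941176.
Is 16/17 < 1? YES.
Since P[∪ A_i] ≤ 16/17 < 1, the complement has P[∩ A_i^c] ≥ 1 − 16/17 = 1/17 > 0, so some outcome avoids every A_i.

11·p = 16/17 ≈ 0.941176; existence CERTIFIED by the union bound.


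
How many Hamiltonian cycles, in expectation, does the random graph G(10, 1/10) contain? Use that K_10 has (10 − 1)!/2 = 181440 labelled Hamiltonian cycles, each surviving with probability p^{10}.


K_10 has (10 − 1)!/2 = 181440 labelled Hamiltonian cycles.
For each such Hamiltonian cycle H, let X_H = 1 if all 10 edges of H are present in G. Then P[X_H = 1] = p^{10} = (1/10)^{10} = 1/10000000000.
By linearity: E[X] = Σ_H E[X_H] = 181440 · p^{10} = 181440 · 1/10000000000 = 567/31250000.
Numerically: E[X] ≈ 1.8144e-05.

E[X] = 181440 · (1/10)^{10} = 567/31250000 ≈ 1.8144e-05.
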